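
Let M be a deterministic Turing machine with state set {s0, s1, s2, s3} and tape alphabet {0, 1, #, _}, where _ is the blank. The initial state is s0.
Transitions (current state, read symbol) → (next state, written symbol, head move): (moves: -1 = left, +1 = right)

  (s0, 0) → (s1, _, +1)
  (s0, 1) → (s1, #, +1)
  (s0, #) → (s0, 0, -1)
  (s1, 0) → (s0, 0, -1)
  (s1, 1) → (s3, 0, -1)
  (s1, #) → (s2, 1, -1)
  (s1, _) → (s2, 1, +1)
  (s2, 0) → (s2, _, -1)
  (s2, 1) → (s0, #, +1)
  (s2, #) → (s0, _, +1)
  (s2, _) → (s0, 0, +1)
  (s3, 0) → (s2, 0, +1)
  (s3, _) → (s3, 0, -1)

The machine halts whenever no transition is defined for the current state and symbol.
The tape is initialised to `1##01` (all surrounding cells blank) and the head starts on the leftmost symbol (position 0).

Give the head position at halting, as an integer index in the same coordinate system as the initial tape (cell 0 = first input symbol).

1

state=s0 head=0 tape=[1]##01   (s0,1)→(s1,#,+1)
state=s1 head=1 tape=#[#]#01   (s1,#)→(s2,1,-1)
state=s2 head=0 tape=[#]1#01   (s2,#)→(s0,_,+1)
state=s0 head=1 tape=_[1]#01   (s0,1)→(s1,#,+1)
state=s1 head=2 tape=_#[#]01   (s1,#)→(s2,1,-1)
state=s2 head=1 tape=_[#]101   (s2,#)→(s0,_,+1)
state=s0 head=2 tape=__[1]01   (s0,1)→(s1,#,+1)
state=s1 head=3 tape=__#[0]1   (s1,0)→(s0,0,-1)
state=s0 head=2 tape=__[#]01   (s0,#)→(s0,0,-1)
state=s0 head=1 tape=_[_]001
At halt the head is at cell 1.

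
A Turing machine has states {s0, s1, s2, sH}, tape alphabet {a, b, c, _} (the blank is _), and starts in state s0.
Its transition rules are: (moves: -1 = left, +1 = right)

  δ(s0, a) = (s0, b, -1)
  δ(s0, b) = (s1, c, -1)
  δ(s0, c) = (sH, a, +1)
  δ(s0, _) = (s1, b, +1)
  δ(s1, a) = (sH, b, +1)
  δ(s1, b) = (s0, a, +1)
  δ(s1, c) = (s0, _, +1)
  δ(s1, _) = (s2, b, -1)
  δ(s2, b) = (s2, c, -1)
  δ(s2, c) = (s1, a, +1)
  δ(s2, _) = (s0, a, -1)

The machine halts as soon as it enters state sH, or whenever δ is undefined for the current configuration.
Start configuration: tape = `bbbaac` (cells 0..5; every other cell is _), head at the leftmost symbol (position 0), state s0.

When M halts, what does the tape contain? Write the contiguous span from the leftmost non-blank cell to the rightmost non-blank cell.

bbbcbbaac

s0 | ___[b]bbaac   read b → write c, move -1, go to s1
s1 | __[_]cbbaac   read _ → write b, move -1, go to s2
s2 | _[_]bcbbaac   read _ → write a, move -1, go to s0
s0 | [_]abcbbaac   read _ → write b, move +1, go to s1
s1 | b[a]bcbbaac   read a → write b, move +1, go to sH
sH | bb[b]cbbaac
The non-blank tape span at halt is bbbcbbaac.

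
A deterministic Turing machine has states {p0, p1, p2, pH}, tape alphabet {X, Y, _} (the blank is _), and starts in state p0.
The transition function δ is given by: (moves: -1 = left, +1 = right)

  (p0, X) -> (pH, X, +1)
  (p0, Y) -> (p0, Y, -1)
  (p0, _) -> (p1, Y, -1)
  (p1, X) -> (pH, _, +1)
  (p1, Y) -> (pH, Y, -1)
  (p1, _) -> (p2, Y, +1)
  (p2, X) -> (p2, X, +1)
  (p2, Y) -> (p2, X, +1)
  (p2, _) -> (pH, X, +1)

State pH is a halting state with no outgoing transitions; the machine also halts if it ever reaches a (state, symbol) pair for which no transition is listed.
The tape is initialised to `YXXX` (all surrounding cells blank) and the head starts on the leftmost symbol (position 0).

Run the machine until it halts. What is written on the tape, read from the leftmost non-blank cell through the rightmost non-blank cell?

YXXXXXX

p0 | __[Y]XXX__   read Y → write Y, move -1, go to p0
p0 | _[_]YXXX__   read _ → write Y, move -1, go to p1
p1 | [_]YYXXX__   read _ → write Y, move +1, go to p2
p2 | Y[Y]YXXX__   read Y → write X, move +1, go to p2
p2 | YX[Y]XXX__   read Y → write X, move +1, go to p2
p2 | YXX[X]XX__   read X → write X, move +1, go to p2
p2 | YXXX[X]X__   read X → write X, move +1, go to p2
p2 | YXXXX[X]__   read X → write X, move +1, go to p2
p2 | YXXXXX[_]_   read _ → write X, move +1, go to pH
pH | YXXXXXX[_]
The non-blank tape span at halt is YXXXXXX.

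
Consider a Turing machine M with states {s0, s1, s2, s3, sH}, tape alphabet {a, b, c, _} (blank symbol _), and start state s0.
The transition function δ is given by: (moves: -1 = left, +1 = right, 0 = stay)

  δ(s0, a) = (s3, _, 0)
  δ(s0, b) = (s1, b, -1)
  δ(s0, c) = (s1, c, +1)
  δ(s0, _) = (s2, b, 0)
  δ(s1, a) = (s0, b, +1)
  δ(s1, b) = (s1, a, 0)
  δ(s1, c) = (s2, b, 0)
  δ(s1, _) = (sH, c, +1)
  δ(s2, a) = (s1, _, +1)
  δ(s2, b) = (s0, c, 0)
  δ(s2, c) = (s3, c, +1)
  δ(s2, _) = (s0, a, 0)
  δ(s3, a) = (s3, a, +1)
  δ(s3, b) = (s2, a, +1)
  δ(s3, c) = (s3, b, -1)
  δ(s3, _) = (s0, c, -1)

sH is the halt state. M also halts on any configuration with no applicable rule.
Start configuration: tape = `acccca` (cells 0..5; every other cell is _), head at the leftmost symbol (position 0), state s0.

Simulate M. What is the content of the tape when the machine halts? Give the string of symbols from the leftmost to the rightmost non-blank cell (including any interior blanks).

state=s0 head=0 tape=_[a]cccca___   (s0,a)→(s3,_,0)
state=s3 head=0 tape=_[_]cccca___   (s3,_)→(s0,c,-1)
state=s0 head=-1 tape=[_]ccccca___   (s0,_)→(s2,b,0)
state=s2 head=-1 tape=[b]ccccca___   (s2,b)→(s0,c,0)
state=s0 head=-1 tape=[c]ccccca___   (s0,c)→(s1,c,+1)
state=s1 head=0 tape=c[c]cccca___   (s1,c)→(s2,b,0)
state=s2 head=0 tape=c[b]cccca___   (s2,b)→(s0,c,0)
state=s0 head=0 tape=c[c]cccca___   (s0,c)→(s1,c,+1)
state=s1 head=1 tape=cc[c]ccca___   (s1,c)→(s2,b,0)
state=s2 head=1 tape=cc[b]ccca___   (s2,b)→(s0,c,0)
state=s0 head=1 tape=cc[c]ccca___   (s0,c)→(s1,c,+1)
state=s1 head=2 tape=ccc[c]cca___   (s1,c)→(s2,b,0)
state=s2 head=2 tape=ccc[b]cca___   (s2,b)→(s0,c,0)
state=s0 head=2 tape=ccc[c]cca___   (s0,c)→(s1,c,+1)
state=s1 head=3 tape=cccc[c]ca___   (s1,c)→(s2,b,0)
state=s2 head=3 tape=cccc[b]ca___   (s2,b)→(s0,c,0)
state=s0 head=3 tape=cccc[c]ca___   (s0,c)→(s1,c,+1)
state=s1 head=4 tape=ccccc[c]a___   (s1,c)→(s2,b,0)
state=s2 head=4 tape=ccccc[b]a___   (s2,b)→(s0,c,0)
state=s0 head=4 tape=ccccc[c]a___   (s0,c)→(s1,c,+1)
state=s1 head=5 tape=cccccc[a]___   (s1,a)→(s0,b,+1)
state=s0 head=6 tape=ccccccb[_]__   (s0,_)→(s2,b,0)
state=s2 head=6 tape=ccccccb[b]__   (s2,b)→(s0,c,0)
state=s0 head=6 tape=ccccccb[c]__   (s0,c)→(s1,c,+1)
state=s1 head=7 tape=ccccccbc[_]_   (s1,_)→(sH,c,+1)
state=sH head=8 tape=ccccccbcc[_]
The non-blank tape span at halt is ccccccbcc.

ccccccbcc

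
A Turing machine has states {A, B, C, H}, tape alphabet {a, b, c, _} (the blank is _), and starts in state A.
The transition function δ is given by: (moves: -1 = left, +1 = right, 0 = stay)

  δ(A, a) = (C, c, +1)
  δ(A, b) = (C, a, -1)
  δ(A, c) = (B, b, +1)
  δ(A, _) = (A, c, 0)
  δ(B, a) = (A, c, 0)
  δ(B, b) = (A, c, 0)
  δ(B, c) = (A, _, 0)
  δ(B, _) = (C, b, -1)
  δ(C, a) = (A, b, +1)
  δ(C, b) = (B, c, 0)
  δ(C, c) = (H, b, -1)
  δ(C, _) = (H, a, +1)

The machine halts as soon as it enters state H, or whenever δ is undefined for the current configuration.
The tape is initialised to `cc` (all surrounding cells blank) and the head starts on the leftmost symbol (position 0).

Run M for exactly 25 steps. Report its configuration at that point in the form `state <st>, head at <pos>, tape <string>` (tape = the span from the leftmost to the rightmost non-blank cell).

A | [c]c____   read c → write b, move +1, go to B
B | b[c]____   read c → write _, move 0, go to A
A | b[_]____   read _ → write c, move 0, go to A
A | b[c]____   read c → write b, move +1, go to B
B | bb[_]___   read _ → write b, move -1, go to C
C | b[b]b___   read b → write c, move 0, go to B
B | b[c]b___   read c → write _, move 0, go to A
A | b[_]b___   read _ → write c, move 0, go to A
A | b[c]b___   read c → write b, move +1, go to B
B | bb[b]___   read b → write c, move 0, go to A
A | bb[c]___   read c → write b, move +1, go to B
B | bbb[_]__   read _ → write b, move -1, go to C
C | bb[b]b__   read b → write c, move 0, go to B
B | bb[c]b__   read c → write _, move 0, go to A
A | bb[_]b__   read _ → write c, move 0, go to A
A | bb[c]b__   read c → write b, move +1, go to B
B | bbb[b]__   read b → write c, move 0, go to A
A | bbb[c]__   read c → write b, move +1, go to B
B | bbbb[_]_   read _ → write b, move -1, go to C
C | bbb[b]b_   read b → write c, move 0, go to B
B | bbb[c]b_   read c → write _, move 0, go to A
A | bbb[_]b_   read _ → write c, move 0, go to A
A | bbb[c]b_   read c → write b, move +1, go to B
B | bbbb[b]_   read b → write c, move 0, go to A
A | bbbb[c]_   read c → write b, move +1, go to B
B | bbbbb[_]
After 25 steps: state B, head at 5, tape bbbbb.

state B, head at 5, tape bbbbb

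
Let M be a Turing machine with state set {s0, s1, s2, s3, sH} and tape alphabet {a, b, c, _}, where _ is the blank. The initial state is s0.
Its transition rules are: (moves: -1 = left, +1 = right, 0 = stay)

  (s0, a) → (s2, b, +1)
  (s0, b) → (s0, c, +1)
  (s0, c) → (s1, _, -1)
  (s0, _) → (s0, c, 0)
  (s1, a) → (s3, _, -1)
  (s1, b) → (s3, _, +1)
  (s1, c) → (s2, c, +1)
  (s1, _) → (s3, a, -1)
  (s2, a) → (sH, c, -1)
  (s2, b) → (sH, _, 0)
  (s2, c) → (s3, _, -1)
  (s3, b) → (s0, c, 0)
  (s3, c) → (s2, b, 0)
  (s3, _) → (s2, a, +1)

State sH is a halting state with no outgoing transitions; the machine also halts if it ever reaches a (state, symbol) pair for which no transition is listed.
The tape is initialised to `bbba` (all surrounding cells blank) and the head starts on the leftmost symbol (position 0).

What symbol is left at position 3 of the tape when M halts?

state=s0 head=0 tape=[b]bba_   (s0,b)→(s0,c,+1)
state=s0 head=1 tape=c[b]ba_   (s0,b)→(s0,c,+1)
state=s0 head=2 tape=cc[b]a_   (s0,b)→(s0,c,+1)
state=s0 head=3 tape=ccc[a]_   (s0,a)→(s2,b,+1)
state=s2 head=4 tape=cccb[_]
Cell 3 holds b when M halts.

b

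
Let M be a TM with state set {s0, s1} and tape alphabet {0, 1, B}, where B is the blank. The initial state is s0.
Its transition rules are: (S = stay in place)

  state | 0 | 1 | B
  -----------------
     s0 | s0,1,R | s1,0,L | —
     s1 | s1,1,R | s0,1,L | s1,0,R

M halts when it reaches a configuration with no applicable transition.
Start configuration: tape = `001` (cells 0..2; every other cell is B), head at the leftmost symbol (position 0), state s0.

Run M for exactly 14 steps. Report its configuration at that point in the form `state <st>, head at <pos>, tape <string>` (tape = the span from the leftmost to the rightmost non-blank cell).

state s0, head at -2, tape 1010

s0 | BB[0]01   read 0 → write 1, move R, go to s0
s0 | BB1[0]1   read 0 → write 1, move R, go to s0
s0 | BB11[1]   read 1 → write 0, move L, go to s1
s1 | BB1[1]0   read 1 → write 1, move L, go to s0
s0 | BB[1]10   read 1 → write 0, move L, go to s1
s1 | B[B]010   read B → write 0, move R, go to s1
s1 | B0[0]10   read 0 → write 1, move R, go to s1
s1 | B01[1]0   read 1 → write 1, move L, go to s0
s0 | B0[1]10   read 1 → write 0, move L, go to s1
s1 | B[0]010   read 0 → write 1, move R, go to s1
s1 | B1[0]10   read 0 → write 1, move R, go to s1
s1 | B11[1]0   read 1 → write 1, move L, go to s0
s0 | B1[1]10   read 1 → write 0, move L, go to s1
s1 | B[1]010   read 1 → write 1, move L, go to s0
s0 | [B]1010
After 14 steps: state s0, head at -2, tape 1010.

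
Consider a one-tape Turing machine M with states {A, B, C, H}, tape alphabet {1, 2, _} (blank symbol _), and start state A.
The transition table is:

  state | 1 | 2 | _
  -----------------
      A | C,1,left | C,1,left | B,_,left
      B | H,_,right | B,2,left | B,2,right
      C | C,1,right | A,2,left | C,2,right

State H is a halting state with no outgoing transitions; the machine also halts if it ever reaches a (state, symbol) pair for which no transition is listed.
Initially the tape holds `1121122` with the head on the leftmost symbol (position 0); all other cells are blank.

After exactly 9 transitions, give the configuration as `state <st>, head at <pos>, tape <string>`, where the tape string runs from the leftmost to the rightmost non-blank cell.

state A, head at 1, tape 21121122

state=A head=0 tape=_[1]121122   (A,1)→(C,1,left)
state=C head=-1 tape=[_]1121122   (C,_)→(C,2,right)
state=C head=0 tape=2[1]121122   (C,1)→(C,1,right)
state=C head=1 tape=21[1]21122   (C,1)→(C,1,right)
state=C head=2 tape=211[2]1122   (C,2)→(A,2,left)
state=A head=1 tape=21[1]21122   (A,1)→(C,1,left)
state=C head=0 tape=2[1]121122   (C,1)→(C,1,right)
state=C head=1 tape=21[1]21122   (C,1)→(C,1,right)
state=C head=2 tape=211[2]1122   (C,2)→(A,2,left)
state=A head=1 tape=21[1]21122
After 9 steps: state A, head at 1, tape 21121122.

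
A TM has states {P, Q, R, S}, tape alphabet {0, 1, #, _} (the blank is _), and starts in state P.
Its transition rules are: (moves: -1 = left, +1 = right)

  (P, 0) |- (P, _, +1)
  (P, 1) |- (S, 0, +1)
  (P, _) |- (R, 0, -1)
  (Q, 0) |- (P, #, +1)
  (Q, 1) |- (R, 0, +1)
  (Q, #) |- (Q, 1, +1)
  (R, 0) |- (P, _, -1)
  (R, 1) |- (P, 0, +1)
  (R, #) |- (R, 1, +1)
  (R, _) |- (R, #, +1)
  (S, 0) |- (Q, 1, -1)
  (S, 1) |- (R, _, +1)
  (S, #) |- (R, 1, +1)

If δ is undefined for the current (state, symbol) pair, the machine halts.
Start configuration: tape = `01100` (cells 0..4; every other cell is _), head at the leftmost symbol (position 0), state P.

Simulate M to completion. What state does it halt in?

P

P | _[0]1100   read 0 → write _, move +1, go to P
P | __[1]100   read 1 → write 0, move +1, go to S
S | __0[1]00   read 1 → write _, move +1, go to R
R | __0_[0]0   read 0 → write _, move -1, go to P
P | __0[_]_0   read _ → write 0, move -1, go to R
R | __[0]0_0   read 0 → write _, move -1, go to P
P | _[_]_0_0   read _ → write 0, move -1, go to R
R | [_]0_0_0   read _ → write #, move +1, go to R
R | #[0]_0_0   read 0 → write _, move -1, go to P
P | [#]__0_0
No transition is defined for (P, #); M halts in state P.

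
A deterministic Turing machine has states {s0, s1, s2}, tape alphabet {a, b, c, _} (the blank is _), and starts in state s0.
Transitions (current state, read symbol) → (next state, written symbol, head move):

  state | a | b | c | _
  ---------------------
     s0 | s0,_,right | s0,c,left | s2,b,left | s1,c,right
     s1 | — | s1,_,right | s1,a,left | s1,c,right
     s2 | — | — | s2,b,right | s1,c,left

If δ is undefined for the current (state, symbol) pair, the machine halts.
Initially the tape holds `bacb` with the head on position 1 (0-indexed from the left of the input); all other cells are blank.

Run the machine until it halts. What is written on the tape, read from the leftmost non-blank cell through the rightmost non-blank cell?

state=s0 head=1 tape=b[a]cb   (s0,a)→(s0,_,right)
state=s0 head=2 tape=b_[c]b   (s0,c)→(s2,b,left)
state=s2 head=1 tape=b[_]bb   (s2,_)→(s1,c,left)
state=s1 head=0 tape=[b]cbb   (s1,b)→(s1,_,right)
state=s1 head=1 tape=_[c]bb   (s1,c)→(s1,a,left)
state=s1 head=0 tape=[_]abb   (s1,_)→(s1,c,right)
state=s1 head=1 tape=c[a]bb
The non-blank tape span at halt is cabb.

cabb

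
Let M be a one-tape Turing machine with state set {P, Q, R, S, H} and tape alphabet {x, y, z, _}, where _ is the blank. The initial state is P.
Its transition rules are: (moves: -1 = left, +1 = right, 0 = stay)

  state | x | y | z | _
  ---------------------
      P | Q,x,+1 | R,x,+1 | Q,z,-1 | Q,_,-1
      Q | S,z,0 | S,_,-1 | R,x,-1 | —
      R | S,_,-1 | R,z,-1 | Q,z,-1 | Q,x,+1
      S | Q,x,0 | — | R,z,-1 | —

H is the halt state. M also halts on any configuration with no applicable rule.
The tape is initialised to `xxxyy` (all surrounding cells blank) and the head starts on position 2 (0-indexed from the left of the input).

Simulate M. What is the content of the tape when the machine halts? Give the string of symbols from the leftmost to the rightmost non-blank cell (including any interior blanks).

x_z_y

P | __xx[x]yy   read x → write x, move +1, go to Q
Q | __xxx[y]y   read y → write _, move -1, go to S
S | __xx[x]_y   read x → write x, move 0, go to Q
Q | __xx[x]_y   read x → write z, move 0, go to S
S | __xx[z]_y   read z → write z, move -1, go to R
R | __x[x]z_y   read x → write _, move -1, go to S
S | __[x]_z_y   read x → write x, move 0, go to Q
Q | __[x]_z_y   read x → write z, move 0, go to S
S | __[z]_z_y   read z → write z, move -1, go to R
R | _[_]z_z_y   read _ → write x, move +1, go to Q
Q | _x[z]_z_y   read z → write x, move -1, go to R
R | _[x]x_z_y   read x → write _, move -1, go to S
S | [_]_x_z_y
The non-blank tape span at halt is x_z_y.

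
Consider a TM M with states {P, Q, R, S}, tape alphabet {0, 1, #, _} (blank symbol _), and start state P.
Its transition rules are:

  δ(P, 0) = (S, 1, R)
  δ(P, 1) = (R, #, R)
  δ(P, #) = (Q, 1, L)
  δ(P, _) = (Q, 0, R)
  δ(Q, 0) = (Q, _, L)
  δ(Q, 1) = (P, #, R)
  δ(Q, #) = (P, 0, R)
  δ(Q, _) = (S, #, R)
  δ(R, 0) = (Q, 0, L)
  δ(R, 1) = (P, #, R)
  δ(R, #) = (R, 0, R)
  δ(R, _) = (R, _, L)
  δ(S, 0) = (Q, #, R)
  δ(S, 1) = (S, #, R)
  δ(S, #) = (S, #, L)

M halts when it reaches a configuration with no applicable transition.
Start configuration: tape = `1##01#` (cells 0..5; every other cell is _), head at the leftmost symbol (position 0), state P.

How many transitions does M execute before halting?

P | [1]##01#_   read 1 → write #, move R, go to R
R | #[#]#01#_   read # → write 0, move R, go to R
R | #0[#]01#_   read # → write 0, move R, go to R
R | #00[0]1#_   read 0 → write 0, move L, go to Q
Q | #0[0]01#_   read 0 → write _, move L, go to Q
Q | #[0]_01#_   read 0 → write _, move L, go to Q
Q | [#]__01#_   read # → write 0, move R, go to P
P | 0[_]_01#_   read _ → write 0, move R, go to Q
Q | 00[_]01#_   read _ → write #, move R, go to S
S | 00#[0]1#_   read 0 → write #, move R, go to Q
Q | 00##[1]#_   read 1 → write #, move R, go to P
P | 00###[#]_   read # → write 1, move L, go to Q
Q | 00##[#]1_   read # → write 0, move R, go to P
P | 00##0[1]_   read 1 → write #, move R, go to R
R | 00##0#[_]   read _ → write _, move L, go to R
R | 00##0[#]_   read # → write 0, move R, go to R
R | 00##00[_]   read _ → write _, move L, go to R
R | 00##0[0]_   read 0 → write 0, move L, go to Q
Q | 00##[0]0_   read 0 → write _, move L, go to Q
Q | 00#[#]_0_   read # → write 0, move R, go to P
P | 00#0[_]0_   read _ → write 0, move R, go to Q
Q | 00#00[0]_   read 0 → write _, move L, go to Q
Q | 00#0[0]__   read 0 → write _, move L, go to Q
Q | 00#[0]___   read 0 → write _, move L, go to Q
Q | 00[#]____   read # → write 0, move R, go to P
P | 000[_]___   read _ → write 0, move R, go to Q
Q | 0000[_]__   read _ → write #, move R, go to S
S | 0000#[_]_
M halts after 27 transitions.

27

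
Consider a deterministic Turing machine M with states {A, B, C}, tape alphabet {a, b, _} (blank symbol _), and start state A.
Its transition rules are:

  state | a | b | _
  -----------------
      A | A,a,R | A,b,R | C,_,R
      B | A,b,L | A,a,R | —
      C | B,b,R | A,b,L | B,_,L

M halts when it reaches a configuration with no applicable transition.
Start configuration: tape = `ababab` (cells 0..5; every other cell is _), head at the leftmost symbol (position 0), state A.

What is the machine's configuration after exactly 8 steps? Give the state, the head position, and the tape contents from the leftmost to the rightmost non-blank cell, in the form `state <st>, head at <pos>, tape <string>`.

state=A head=0 tape=[a]babab__   (A,a)→(A,a,R)
state=A head=1 tape=a[b]abab__   (A,b)→(A,b,R)
state=A head=2 tape=ab[a]bab__   (A,a)→(A,a,R)
state=A head=3 tape=aba[b]ab__   (A,b)→(A,b,R)
state=A head=4 tape=abab[a]b__   (A,a)→(A,a,R)
state=A head=5 tape=ababa[b]__   (A,b)→(A,b,R)
state=A head=6 tape=ababab[_]_   (A,_)→(C,_,R)
state=C head=7 tape=ababab_[_]   (C,_)→(B,_,L)
state=B head=6 tape=ababab[_]_
After 8 steps: state B, head at 6, tape ababab.

state B, head at 6, tape ababab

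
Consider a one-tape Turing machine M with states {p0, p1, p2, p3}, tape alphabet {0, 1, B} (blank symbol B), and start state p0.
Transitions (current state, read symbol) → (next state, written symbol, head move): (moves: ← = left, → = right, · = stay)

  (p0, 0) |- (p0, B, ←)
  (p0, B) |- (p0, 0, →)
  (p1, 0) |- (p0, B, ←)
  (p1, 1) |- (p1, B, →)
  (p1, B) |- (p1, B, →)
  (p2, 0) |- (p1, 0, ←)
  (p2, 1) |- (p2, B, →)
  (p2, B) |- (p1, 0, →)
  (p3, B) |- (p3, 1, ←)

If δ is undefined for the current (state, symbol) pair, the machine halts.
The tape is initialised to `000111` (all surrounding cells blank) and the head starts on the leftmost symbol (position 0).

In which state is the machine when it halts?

p0 | BBB[0]00111   read 0 → write B, move ←, go to p0
p0 | BB[B]B00111   read B → write 0, move →, go to p0
p0 | BB0[B]00111   read B → write 0, move →, go to p0
p0 | BB00[0]0111   read 0 → write B, move ←, go to p0
p0 | BB0[0]B0111   read 0 → write B, move ←, go to p0
p0 | BB[0]BB0111   read 0 → write B, move ←, go to p0
p0 | B[B]BBB0111   read B → write 0, move →, go to p0
p0 | B0[B]BB0111   read B → write 0, move →, go to p0
p0 | B00[B]B0111   read B → write 0, move →, go to p0
p0 | B000[B]0111   read B → write 0, move →, go to p0
p0 | B0000[0]111   read 0 → write B, move ←, go to p0
p0 | B000[0]B111   read 0 → write B, move ←, go to p0
p0 | B00[0]BB111   read 0 → write B, move ←, go to p0
p0 | B0[0]BBB111   read 0 → write B, move ←, go to p0
p0 | B[0]BBBB111   read 0 → write B, move ←, go to p0
p0 | [B]BBBBB111   read B → write 0, move →, go to p0
p0 | 0[B]BBBB111   read B → write 0, move →, go to p0
p0 | 00[B]BBB111   read B → write 0, move →, go to p0
p0 | 000[B]BB111   read B → write 0, move →, go to p0
p0 | 0000[B]B111   read B → write 0, move →, go to p0
p0 | 00000[B]111   read B → write 0, move →, go to p0
p0 | 000000[1]11
No transition is defined for (p0, 1); M halts in state p0.

p0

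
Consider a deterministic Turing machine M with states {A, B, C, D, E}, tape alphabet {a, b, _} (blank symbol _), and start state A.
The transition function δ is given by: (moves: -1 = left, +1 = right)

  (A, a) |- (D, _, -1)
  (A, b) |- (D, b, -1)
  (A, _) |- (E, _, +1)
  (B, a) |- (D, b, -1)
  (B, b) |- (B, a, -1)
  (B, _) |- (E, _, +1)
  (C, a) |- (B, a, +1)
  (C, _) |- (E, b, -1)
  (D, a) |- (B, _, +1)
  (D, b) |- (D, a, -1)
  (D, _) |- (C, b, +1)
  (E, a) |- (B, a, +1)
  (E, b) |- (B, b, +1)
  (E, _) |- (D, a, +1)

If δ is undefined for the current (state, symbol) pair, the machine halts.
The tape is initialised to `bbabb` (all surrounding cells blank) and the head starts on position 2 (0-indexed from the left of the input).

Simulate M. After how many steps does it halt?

state=A head=2 tape=_bb[a]bb____   (A,a)→(D,_,-1)
state=D head=1 tape=_b[b]_bb____   (D,b)→(D,a,-1)
state=D head=0 tape=_[b]a_bb____   (D,b)→(D,a,-1)
state=D head=-1 tape=[_]aa_bb____   (D,_)→(C,b,+1)
state=C head=0 tape=b[a]a_bb____   (C,a)→(B,a,+1)
state=B head=1 tape=ba[a]_bb____   (B,a)→(D,b,-1)
state=D head=0 tape=b[a]b_bb____   (D,a)→(B,_,+1)
state=B head=1 tape=b_[b]_bb____   (B,b)→(B,a,-1)
state=B head=0 tape=b[_]a_bb____   (B,_)→(E,_,+1)
state=E head=1 tape=b_[a]_bb____   (E,a)→(B,a,+1)
state=B head=2 tape=b_a[_]bb____   (B,_)→(E,_,+1)
state=E head=3 tape=b_a_[b]b____   (E,b)→(B,b,+1)
state=B head=4 tape=b_a_b[b]____   (B,b)→(B,a,-1)
state=B head=3 tape=b_a_[b]a____   (B,b)→(B,a,-1)
state=B head=2 tape=b_a[_]aa____   (B,_)→(E,_,+1)
state=E head=3 tape=b_a_[a]a____   (E,a)→(B,a,+1)
state=B head=4 tape=b_a_a[a]____   (B,a)→(D,b,-1)
state=D head=3 tape=b_a_[a]b____   (D,a)→(B,_,+1)
state=B head=4 tape=b_a__[b]____   (B,b)→(B,a,-1)
state=B head=3 tape=b_a_[_]a____   (B,_)→(E,_,+1)
state=E head=4 tape=b_a__[a]____   (E,a)→(B,a,+1)
state=B head=5 tape=b_a__a[_]___   (B,_)→(E,_,+1)
state=E head=6 tape=b_a__a_[_]__   (E,_)→(D,a,+1)
state=D head=7 tape=b_a__a_a[_]_   (D,_)→(C,b,+1)
state=C head=8 tape=b_a__a_ab[_]   (C,_)→(E,b,-1)
state=E head=7 tape=b_a__a_a[b]b   (E,b)→(B,b,+1)
state=B head=8 tape=b_a__a_ab[b]   (B,b)→(B,a,-1)
state=B head=7 tape=b_a__a_a[b]a   (B,b)→(B,a,-1)
state=B head=6 tape=b_a__a_[a]aa   (B,a)→(D,b,-1)
state=D head=5 tape=b_a__a[_]baa   (D,_)→(C,b,+1)
state=C head=6 tape=b_a__ab[b]aa
M halts after 30 transitions.

30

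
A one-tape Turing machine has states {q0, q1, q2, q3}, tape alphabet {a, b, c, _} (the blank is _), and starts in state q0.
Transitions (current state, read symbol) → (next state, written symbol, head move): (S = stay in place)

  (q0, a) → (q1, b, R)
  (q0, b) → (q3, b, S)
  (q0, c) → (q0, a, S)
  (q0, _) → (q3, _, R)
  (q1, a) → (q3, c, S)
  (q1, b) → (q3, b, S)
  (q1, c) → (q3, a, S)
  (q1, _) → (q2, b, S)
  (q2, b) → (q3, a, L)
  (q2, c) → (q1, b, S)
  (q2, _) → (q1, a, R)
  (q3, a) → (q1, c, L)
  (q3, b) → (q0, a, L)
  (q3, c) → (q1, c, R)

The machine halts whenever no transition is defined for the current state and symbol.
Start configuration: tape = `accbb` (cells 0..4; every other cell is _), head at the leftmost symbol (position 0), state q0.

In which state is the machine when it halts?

q0 | __[a]ccbb   read a → write b, move R, go to q1
q1 | __b[c]cbb   read c → write a, move S, go to q3
q3 | __b[a]cbb   read a → write c, move L, go to q1
q1 | __[b]ccbb   read b → write b, move S, go to q3
q3 | __[b]ccbb   read b → write a, move L, go to q0
q0 | _[_]accbb   read _ → write _, move R, go to q3
q3 | __[a]ccbb   read a → write c, move L, go to q1
q1 | _[_]cccbb   read _ → write b, move S, go to q2
q2 | _[b]cccbb   read b → write a, move L, go to q3
q3 | [_]acccbb
No transition is defined for (q3, _); M halts in state q3.

q3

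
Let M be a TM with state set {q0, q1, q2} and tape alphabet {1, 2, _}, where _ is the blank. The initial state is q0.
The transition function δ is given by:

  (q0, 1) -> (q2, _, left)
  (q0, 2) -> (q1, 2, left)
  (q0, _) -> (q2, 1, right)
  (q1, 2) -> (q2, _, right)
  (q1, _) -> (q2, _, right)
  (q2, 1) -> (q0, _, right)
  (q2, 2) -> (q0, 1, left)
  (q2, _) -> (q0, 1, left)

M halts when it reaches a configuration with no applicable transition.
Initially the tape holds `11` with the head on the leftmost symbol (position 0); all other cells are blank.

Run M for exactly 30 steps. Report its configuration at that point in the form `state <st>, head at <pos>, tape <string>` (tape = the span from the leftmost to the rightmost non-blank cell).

q0 | ____[1]1____   read 1 → write _, move left, go to q2
q2 | ___[_]_1____   read _ → write 1, move left, go to q0
q0 | __[_]1_1____   read _ → write 1, move right, go to q2
q2 | __1[1]_1____   read 1 → write _, move right, go to q0
q0 | __1_[_]1____   read _ → write 1, move right, go to q2
q2 | __1_1[1]____   read 1 → write _, move right, go to q0
q0 | __1_1_[_]___   read _ → write 1, move right, go to q2
q2 | __1_1_1[_]__   read _ → write 1, move left, go to q0
q0 | __1_1_[1]1__   read 1 → write _, move left, go to q2
q2 | __1_1[_]_1__   read _ → write 1, move left, go to q0
q0 | __1_[1]1_1__   read 1 → write _, move left, go to q2
q2 | __1[_]_1_1__   read _ → write 1, move left, go to q0
q0 | __[1]1_1_1__   read 1 → write _, move left, go to q2
q2 | _[_]_1_1_1__   read _ → write 1, move left, go to q0
q0 | [_]1_1_1_1__   read _ → write 1, move right, go to q2
q2 | 1[1]_1_1_1__   read 1 → write _, move right, go to q0
q0 | 1_[_]1_1_1__   read _ → write 1, move right, go to q2
q2 | 1_1[1]_1_1__   read 1 → write _, move right, go to q0
q0 | 1_1_[_]1_1__   read _ → write 1, move right, go to q2
q2 | 1_1_1[1]_1__   read 1 → write _, move right, go to q0
q0 | 1_1_1_[_]1__   read _ → write 1, move right, go to q2
q2 | 1_1_1_1[1]__   read 1 → write _, move right, go to q0
q0 | 1_1_1_1_[_]_   read _ → write 1, move right, go to q2
q2 | 1_1_1_1_1[_]   read _ → write 1, move left, go to q0
q0 | 1_1_1_1_[1]1   read 1 → write _, move left, go to q2
q2 | 1_1_1_1[_]_1   read _ → write 1, move left, go to q0
q0 | 1_1_1_[1]1_1   read 1 → write _, move left, go to q2
q2 | 1_1_1[_]_1_1   read _ → write 1, move left, go to q0
q0 | 1_1_[1]1_1_1   read 1 → write _, move left, go to q2
q2 | 1_1[_]_1_1_1   read _ → write 1, move left, go to q0
q0 | 1_[1]1_1_1_1
After 30 steps: state q0, head at -2, tape 1_11_1_1_1.

state q0, head at -2, tape 1_11_1_1_1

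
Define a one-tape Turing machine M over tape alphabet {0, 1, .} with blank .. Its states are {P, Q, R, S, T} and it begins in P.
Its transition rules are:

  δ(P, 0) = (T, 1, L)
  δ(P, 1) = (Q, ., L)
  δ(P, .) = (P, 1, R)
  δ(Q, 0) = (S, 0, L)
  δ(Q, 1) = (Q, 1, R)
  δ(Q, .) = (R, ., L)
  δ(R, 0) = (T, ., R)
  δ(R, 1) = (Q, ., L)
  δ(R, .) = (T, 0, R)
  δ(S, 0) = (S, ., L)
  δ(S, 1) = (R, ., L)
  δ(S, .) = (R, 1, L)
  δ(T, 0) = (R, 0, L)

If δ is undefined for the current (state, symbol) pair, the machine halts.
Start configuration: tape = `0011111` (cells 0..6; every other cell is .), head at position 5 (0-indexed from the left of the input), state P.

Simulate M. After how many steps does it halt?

14

state=P head=5 tape=..00111[1]1   (P,1)→(Q,.,L)
state=Q head=4 tape=..0011[1].1   (Q,1)→(Q,1,R)
state=Q head=5 tape=..00111[.]1   (Q,.)→(R,.,L)
state=R head=4 tape=..0011[1].1   (R,1)→(Q,.,L)
state=Q head=3 tape=..001[1]..1   (Q,1)→(Q,1,R)
state=Q head=4 tape=..0011[.].1   (Q,.)→(R,.,L)
state=R head=3 tape=..001[1]..1   (R,1)→(Q,.,L)
state=Q head=2 tape=..00[1]...1   (Q,1)→(Q,1,R)
state=Q head=3 tape=..001[.]..1   (Q,.)→(R,.,L)
state=R head=2 tape=..00[1]...1   (R,1)→(Q,.,L)
state=Q head=1 tape=..0[0]....1   (Q,0)→(S,0,L)
state=S head=0 tape=..[0]0....1   (S,0)→(S,.,L)
state=S head=-1 tape=.[.].0....1   (S,.)→(R,1,L)
state=R head=-2 tape=[.]1.0....1   (R,.)→(T,0,R)
state=T head=-1 tape=0[1].0....1
M halts after 14 transitions.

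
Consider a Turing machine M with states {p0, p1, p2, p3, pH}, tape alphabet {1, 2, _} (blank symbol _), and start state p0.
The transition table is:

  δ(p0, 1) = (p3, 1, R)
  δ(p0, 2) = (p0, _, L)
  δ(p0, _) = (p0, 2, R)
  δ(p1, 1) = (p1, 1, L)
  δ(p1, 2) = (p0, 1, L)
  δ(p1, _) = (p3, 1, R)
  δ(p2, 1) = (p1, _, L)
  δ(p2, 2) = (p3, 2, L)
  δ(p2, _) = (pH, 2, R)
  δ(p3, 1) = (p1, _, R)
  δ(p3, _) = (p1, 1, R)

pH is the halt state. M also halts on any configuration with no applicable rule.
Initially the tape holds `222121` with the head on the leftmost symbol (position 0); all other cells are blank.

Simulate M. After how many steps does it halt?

22

state=p0 head=0 tape=___[2]22121   (p0,2)→(p0,_,L)
state=p0 head=-1 tape=__[_]_22121   (p0,_)→(p0,2,R)
state=p0 head=0 tape=__2[_]22121   (p0,_)→(p0,2,R)
state=p0 head=1 tape=__22[2]2121   (p0,2)→(p0,_,L)
state=p0 head=0 tape=__2[2]_2121   (p0,2)→(p0,_,L)
state=p0 head=-1 tape=__[2]__2121   (p0,2)→(p0,_,L)
state=p0 head=-2 tape=_[_]___2121   (p0,_)→(p0,2,R)
state=p0 head=-1 tape=_2[_]__2121   (p0,_)→(p0,2,R)
state=p0 head=0 tape=_22[_]_2121   (p0,_)→(p0,2,R)
state=p0 head=1 tape=_222[_]2121   (p0,_)→(p0,2,R)
state=p0 head=2 tape=_2222[2]121   (p0,2)→(p0,_,L)
state=p0 head=1 tape=_222[2]_121   (p0,2)→(p0,_,L)
state=p0 head=0 tape=_22[2]__121   (p0,2)→(p0,_,L)
state=p0 head=-1 tape=_2[2]___121   (p0,2)→(p0,_,L)
state=p0 head=-2 tape=_[2]____121   (p0,2)→(p0,_,L)
state=p0 head=-3 tape=[_]_____121   (p0,_)→(p0,2,R)
state=p0 head=-2 tape=2[_]____121   (p0,_)→(p0,2,R)
state=p0 head=-1 tape=22[_]___121   (p0,_)→(p0,2,R)
state=p0 head=0 tape=222[_]__121   (p0,_)→(p0,2,R)
state=p0 head=1 tape=2222[_]_121   (p0,_)→(p0,2,R)
state=p0 head=2 tape=22222[_]121   (p0,_)→(p0,2,R)
state=p0 head=3 tape=222222[1]21   (p0,1)→(p3,1,R)
state=p3 head=4 tape=2222221[2]1
M halts after 22 transitions.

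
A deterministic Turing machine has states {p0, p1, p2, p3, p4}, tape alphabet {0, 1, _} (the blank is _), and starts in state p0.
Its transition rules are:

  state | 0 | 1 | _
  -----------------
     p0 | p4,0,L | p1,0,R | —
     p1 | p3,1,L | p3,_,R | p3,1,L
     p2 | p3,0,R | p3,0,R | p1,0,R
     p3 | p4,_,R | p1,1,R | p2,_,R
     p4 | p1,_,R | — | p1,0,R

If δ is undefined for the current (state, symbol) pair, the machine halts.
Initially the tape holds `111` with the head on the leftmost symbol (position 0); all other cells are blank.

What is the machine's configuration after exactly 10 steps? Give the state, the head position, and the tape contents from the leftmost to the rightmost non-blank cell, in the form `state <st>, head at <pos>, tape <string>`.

state p4, head at 6, tape 0_1___1

state=p0 head=0 tape=[1]11____   (p0,1)→(p1,0,R)
state=p1 head=1 tape=0[1]1____   (p1,1)→(p3,_,R)
state=p3 head=2 tape=0_[1]____   (p3,1)→(p1,1,R)
state=p1 head=3 tape=0_1[_]___   (p1,_)→(p3,1,L)
state=p3 head=2 tape=0_[1]1___   (p3,1)→(p1,1,R)
state=p1 head=3 tape=0_1[1]___   (p1,1)→(p3,_,R)
state=p3 head=4 tape=0_1_[_]__   (p3,_)→(p2,_,R)
state=p2 head=5 tape=0_1__[_]_   (p2,_)→(p1,0,R)
state=p1 head=6 tape=0_1__0[_]   (p1,_)→(p3,1,L)
state=p3 head=5 tape=0_1__[0]1   (p3,0)→(p4,_,R)
state=p4 head=6 tape=0_1___[1]
After 10 steps: state p4, head at 6, tape 0_1___1.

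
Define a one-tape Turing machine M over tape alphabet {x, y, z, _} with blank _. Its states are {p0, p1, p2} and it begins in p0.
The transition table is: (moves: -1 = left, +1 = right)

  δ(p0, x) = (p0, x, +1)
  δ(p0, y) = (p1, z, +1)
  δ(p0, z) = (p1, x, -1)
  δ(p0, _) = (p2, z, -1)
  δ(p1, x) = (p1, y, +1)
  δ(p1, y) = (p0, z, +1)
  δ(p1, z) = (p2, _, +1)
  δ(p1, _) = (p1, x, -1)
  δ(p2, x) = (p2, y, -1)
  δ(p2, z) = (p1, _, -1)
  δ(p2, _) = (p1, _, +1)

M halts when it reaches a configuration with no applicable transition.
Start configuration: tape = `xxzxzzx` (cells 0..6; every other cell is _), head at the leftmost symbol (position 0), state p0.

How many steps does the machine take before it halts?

28

p0 | [x]xzxzzx   read x → write x, move +1, go to p0
p0 | x[x]zxzzx   read x → write x, move +1, go to p0
p0 | xx[z]xzzx   read z → write x, move -1, go to p1
p1 | x[x]xxzzx   read x → write y, move +1, go to p1
p1 | xy[x]xzzx   read x → write y, move +1, go to p1
p1 | xyy[x]zzx   read x → write y, move +1, go to p1
p1 | xyyy[z]zx   read z → write _, move +1, go to p2
p2 | xyyy_[z]x   read z → write _, move -1, go to p1
p1 | xyyy[_]_x   read _ → write x, move -1, go to p1
p1 | xyy[y]x_x   read y → write z, move +1, go to p0
p0 | xyyz[x]_x   read x → write x, move +1, go to p0
p0 | xyyzx[_]x   read _ → write z, move -1, go to p2
p2 | xyyz[x]zx   read x → write y, move -1, go to p2
p2 | xyy[z]yzx   read z → write _, move -1, go to p1
p1 | xy[y]_yzx   read y → write z, move +1, go to p0
p0 | xyz[_]yzx   read _ → write z, move -1, go to p2
p2 | xy[z]zyzx   read z → write _, move -1, go to p1
p1 | x[y]_zyzx   read y → write z, move +1, go to p0
p0 | xz[_]zyzx   read _ → write z, move -1, go to p2
p2 | x[z]zzyzx   read z → write _, move -1, go to p1
p1 | [x]_zzyzx   read x → write y, move +1, go to p1
p1 | y[_]zzyzx   read _ → write x, move -1, go to p1
p1 | [y]xzzyzx   read y → write z, move +1, go to p0
p0 | z[x]zzyzx   read x → write x, move +1, go to p0
p0 | zx[z]zyzx   read z → write x, move -1, go to p1
p1 | z[x]xzyzx   read x → write y, move +1, go to p1
p1 | zy[x]zyzx   read x → write y, move +1, go to p1
p1 | zyy[z]yzx   read z → write _, move +1, go to p2
p2 | zyy_[y]zx
M halts after 28 transitions.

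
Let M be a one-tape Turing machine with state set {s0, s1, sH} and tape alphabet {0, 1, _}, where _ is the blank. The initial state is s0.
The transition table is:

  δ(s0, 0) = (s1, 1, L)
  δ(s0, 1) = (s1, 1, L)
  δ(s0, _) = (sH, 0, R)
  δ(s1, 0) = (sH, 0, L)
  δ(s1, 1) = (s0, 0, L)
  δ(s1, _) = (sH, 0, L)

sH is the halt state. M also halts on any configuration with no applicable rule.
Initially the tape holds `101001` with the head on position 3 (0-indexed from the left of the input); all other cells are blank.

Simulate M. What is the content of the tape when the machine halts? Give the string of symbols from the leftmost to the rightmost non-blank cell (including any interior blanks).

0010101

state=s0 head=3 tape=_101[0]01   (s0,0)→(s1,1,L)
state=s1 head=2 tape=_10[1]101   (s1,1)→(s0,0,L)
state=s0 head=1 tape=_1[0]0101   (s0,0)→(s1,1,L)
state=s1 head=0 tape=_[1]10101   (s1,1)→(s0,0,L)
state=s0 head=-1 tape=[_]010101   (s0,_)→(sH,0,R)
state=sH head=0 tape=0[0]10101
The non-blank tape span at halt is 0010101.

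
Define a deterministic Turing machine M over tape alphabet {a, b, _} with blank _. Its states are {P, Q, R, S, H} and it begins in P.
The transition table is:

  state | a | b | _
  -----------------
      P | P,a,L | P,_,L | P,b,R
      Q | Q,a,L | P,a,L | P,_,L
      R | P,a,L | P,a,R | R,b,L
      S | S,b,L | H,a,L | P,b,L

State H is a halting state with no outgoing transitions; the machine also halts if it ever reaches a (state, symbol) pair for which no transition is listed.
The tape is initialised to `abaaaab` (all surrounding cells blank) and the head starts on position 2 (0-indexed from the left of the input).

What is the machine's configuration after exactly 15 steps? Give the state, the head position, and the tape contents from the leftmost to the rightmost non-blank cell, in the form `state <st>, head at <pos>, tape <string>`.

state P, head at -1, tape bbba_aaaab

P | ___ab[a]aaab   read a → write a, move L, go to P
P | ___a[b]aaaab   read b → write _, move L, go to P
P | ___[a]_aaaab   read a → write a, move L, go to P
P | __[_]a_aaaab   read _ → write b, move R, go to P
P | __b[a]_aaaab   read a → write a, move L, go to P
P | __[b]a_aaaab   read b → write _, move L, go to P
P | _[_]_a_aaaab   read _ → write b, move R, go to P
P | _b[_]a_aaaab   read _ → write b, move R, go to P
P | _bb[a]_aaaab   read a → write a, move L, go to P
P | _b[b]a_aaaab   read b → write _, move L, go to P
P | _[b]_a_aaaab   read b → write _, move L, go to P
P | [_]__a_aaaab   read _ → write b, move R, go to P
P | b[_]_a_aaaab   read _ → write b, move R, go to P
P | bb[_]a_aaaab   read _ → write b, move R, go to P
P | bbb[a]_aaaab   read a → write a, move L, go to P
P | bb[b]a_aaaab
After 15 steps: state P, head at -1, tape bbba_aaaab.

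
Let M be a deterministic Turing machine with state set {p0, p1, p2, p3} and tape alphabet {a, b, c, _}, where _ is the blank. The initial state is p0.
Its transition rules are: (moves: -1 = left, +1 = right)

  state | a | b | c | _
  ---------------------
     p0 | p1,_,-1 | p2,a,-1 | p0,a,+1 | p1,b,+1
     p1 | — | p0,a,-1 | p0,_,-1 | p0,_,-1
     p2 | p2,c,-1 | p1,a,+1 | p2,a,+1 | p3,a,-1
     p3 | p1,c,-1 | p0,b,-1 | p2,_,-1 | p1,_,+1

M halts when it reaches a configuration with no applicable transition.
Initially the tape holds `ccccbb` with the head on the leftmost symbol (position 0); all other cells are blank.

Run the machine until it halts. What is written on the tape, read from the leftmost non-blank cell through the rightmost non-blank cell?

accccab

state=p0 head=0 tape=__[c]cccbb   (p0,c)→(p0,a,+1)
state=p0 head=1 tape=__a[c]ccbb   (p0,c)→(p0,a,+1)
state=p0 head=2 tape=__aa[c]cbb   (p0,c)→(p0,a,+1)
state=p0 head=3 tape=__aaa[c]bb   (p0,c)→(p0,a,+1)
state=p0 head=4 tape=__aaaa[b]b   (p0,b)→(p2,a,-1)
state=p2 head=3 tape=__aaa[a]ab   (p2,a)→(p2,c,-1)
state=p2 head=2 tape=__aa[a]cab   (p2,a)→(p2,c,-1)
state=p2 head=1 tape=__a[a]ccab   (p2,a)→(p2,c,-1)
state=p2 head=0 tape=__[a]cccab   (p2,a)→(p2,c,-1)
state=p2 head=-1 tape=_[_]ccccab   (p2,_)→(p3,a,-1)
state=p3 head=-2 tape=[_]accccab   (p3,_)→(p1,_,+1)
state=p1 head=-1 tape=_[a]ccccab
The non-blank tape span at halt is accccab.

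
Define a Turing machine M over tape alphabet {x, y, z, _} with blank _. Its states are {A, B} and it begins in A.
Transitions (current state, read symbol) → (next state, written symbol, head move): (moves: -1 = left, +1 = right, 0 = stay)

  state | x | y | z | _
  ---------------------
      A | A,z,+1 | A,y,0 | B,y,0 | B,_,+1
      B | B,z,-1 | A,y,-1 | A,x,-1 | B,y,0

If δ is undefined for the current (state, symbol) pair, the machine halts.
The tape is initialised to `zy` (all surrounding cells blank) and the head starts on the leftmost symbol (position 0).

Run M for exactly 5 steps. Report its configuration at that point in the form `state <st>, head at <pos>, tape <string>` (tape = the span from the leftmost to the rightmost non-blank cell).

state B, head at 0, tape yy

state=A head=0 tape=_[z]y   (A,z)→(B,y,0)
state=B head=0 tape=_[y]y   (B,y)→(A,y,-1)
state=A head=-1 tape=[_]yy   (A,_)→(B,_,+1)
state=B head=0 tape=_[y]y   (B,y)→(A,y,-1)
state=A head=-1 tape=[_]yy   (A,_)→(B,_,+1)
state=B head=0 tape=_[y]y
After 5 steps: state B, head at 0, tape yy.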